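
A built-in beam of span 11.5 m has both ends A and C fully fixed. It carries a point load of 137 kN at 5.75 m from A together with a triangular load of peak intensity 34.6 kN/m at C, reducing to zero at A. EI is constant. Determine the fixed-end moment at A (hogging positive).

M_A = 349.5 kN·m

Take the two fixed-end moments M_A, M_C as redundants; the released structure is the simple span AC.
End rotations of the released simple span under the applied load (×1/EI):
  at A: point load 137 at a = 5.75: Pab(L + b)/(6LEI) = 1132/EI
  at C: point load 137 at a = 5.75: Pab(L + a)/(6LEI) = 1132/EI
  at A: triangular load, peak 34.6: 7w₀L³/(360EI) = 1023/EI
  at C: triangular load, peak 34.6: w₀L³/(45EI) = 1169/EI
  θ_A0 = 2156/EI,  θ_C0 = 2302/EI
Flexibility coefficients: a unit moment at one end gives L/(3EI) there and L/(6EI) at the far end, so f₁₁ = f₂₂ = 3.833/EI and f₁₂ = f₂₁ = 1.917/EI.
Compatibility — zero rotation at each built-in end:
  3.833 M_A + 1.917 M_C = 2156
  1.917 M_A + 3.833 M_C = 2302
Solving the pair gives M_A = 349.5 kN·m and M_C = 425.7 kN·m (hogging).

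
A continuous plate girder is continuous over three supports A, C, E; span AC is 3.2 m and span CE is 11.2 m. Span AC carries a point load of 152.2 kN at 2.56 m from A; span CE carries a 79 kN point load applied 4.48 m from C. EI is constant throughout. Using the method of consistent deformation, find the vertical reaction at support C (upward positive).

Insert a hinge at C; M_C is the redundant, and each span becomes simply supported.
Rotations at C on the released spans (each span's end-slope, ×1/EI):
  span AC: point load 152.2 at a = 2.56: Pab(L + a)/(6LEI) = 74.81/EI
  span CE: point load 79 at a = 4.48: Pab(L + b)/(6LEI) = 634.2/EI
  relative rotation θ_0 = (74.81 + 634.2)/EI = 709/EI
A unit hogging moment at C produces rotation L₁/(3EI) + L₂/(3EI) = 4.8/EI.
Slope continuity at C: θ_0 = M_C·4.8/EI, so M_C = 709/4.8 = 147.7 kN·m (hogging).
Span AC, ΣM about A with M_C applied at C: R_C^{AC}·3.2 = 389.6 + 147.7, so R_C^{AC} = 167.9 kN and R_A = 152.2 − 167.9 = -15.72 kN.
Span CE, ΣM about E: R_C^{CE}·11.2 = 530.9 + 147.7, so R_C^{CE} = 60.59 kN and R_E = 79 − 60.59 = 18.41 kN.
R_C = 167.9 + 60.59 = 228.5 kN.

R_C = 228.5 kN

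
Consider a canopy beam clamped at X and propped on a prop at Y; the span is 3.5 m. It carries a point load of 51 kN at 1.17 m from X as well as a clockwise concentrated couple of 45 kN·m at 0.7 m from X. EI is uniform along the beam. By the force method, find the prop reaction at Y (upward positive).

Choose R_Y as the redundant. The primary structure is the cantilever fixed at X.
Downward deflection at the released point Y due to the loads:
  point load 51 at a = 1.17: Pa²(3L − a)/(6EI) = 108.6/EI
  clockwise couple 45 at a = 0.7: M₀a(2L − a)/(2EI) = 99.22/EI
  δ_0 = 207.8/EI
Flexibility coefficient — unit upward force at Y: δ_{YY} = L³/(3EI) = 14.29/EI.
Compatibility at Y: δ_0 − R_Y·δ_{YY} = 0, so R_Y = 207.8/14.29 = 14.54 kN.

R_Y = 14.54 kN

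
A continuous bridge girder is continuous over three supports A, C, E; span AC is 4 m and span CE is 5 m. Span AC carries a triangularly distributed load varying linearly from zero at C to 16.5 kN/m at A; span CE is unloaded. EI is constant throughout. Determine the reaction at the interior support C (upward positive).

R_C = 14.08 kN

Take M_C as the redundant. Released structure: two simple spans AC and CE with a hinge at C.
Rotations at C on the released spans (each span's end-slope, ×1/EI):
  span AC: triangular load, peak 16.5: 7w₀L³/(360EI) = 20.53/EI
  relative rotation θ_0 = (20.53 + 0)/EI = 20.53/EI
A unit hogging moment at C produces rotation L₁/(3EI) + L₂/(3EI) = 3/EI.
Compatibility: M_C·(L₁+L₂)/(3EI) = θ_0, giving M_C = 6.844 kN·m (hogging).
Span AC, ΣM about A with M_C applied at C: R_C^{AC}·4 = 44 + 6.844, so R_C^{AC} = 12.71 kN and R_A = 33 − 12.71 = 20.29 kN.
Span CE, ΣM about E: R_C^{CE}·5 = 0 + 6.844, so R_C^{CE} = 1.369 kN and R_E = 0 − 1.369 = -1.369 kN.
R_C = 12.71 + 1.369 = 14.08 kN.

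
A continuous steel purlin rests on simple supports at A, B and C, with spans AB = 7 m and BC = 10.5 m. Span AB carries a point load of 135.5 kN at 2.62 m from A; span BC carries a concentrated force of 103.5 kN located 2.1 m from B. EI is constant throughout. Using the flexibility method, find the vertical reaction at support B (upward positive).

Take M_B as the redundant. Released structure: two simple spans AB and BC with a hinge at B.
Rotations at B on the released spans (each span's end-slope, ×1/EI):
  span AB: point load 135.5 at a = 2.62: Pab(L + a)/(6LEI) = 356.2/EI
  span BC: point load 103.5 at a = 2.1: Pab(L + b)/(6LEI) = 547.7/EI
  relative rotation θ_0 = (356.2 + 547.7)/EI = 903.9/EI
A unit hogging moment at B produces rotation L₁/(3EI) + L₂/(3EI) = 5.833/EI.
Compatibility: M_B·(L₁+L₂)/(3EI) = θ_0, giving M_B = 155 kN·m (hogging).
Span AB, ΣM about A with M_B applied at B: R_B^{AB}·7 = 355 + 155, so R_B^{AB} = 72.85 kN and R_A = 135.5 − 72.85 = 62.65 kN.
Span BC, ΣM about C: R_B^{BC}·10.5 = 869.4 + 155, so R_B^{BC} = 97.56 kN and R_C = 103.5 − 97.56 = 5.943 kN.
R_B = 72.85 + 97.56 = 170.4 kN.

R_B = 170.4 kN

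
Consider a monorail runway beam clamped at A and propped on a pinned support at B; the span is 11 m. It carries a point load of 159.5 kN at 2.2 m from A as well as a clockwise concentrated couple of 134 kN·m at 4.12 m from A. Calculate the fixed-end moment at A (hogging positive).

M_A = 264.3 kN·m

Choose R_B as the redundant. The primary structure is the cantilever fixed at A.
Primary-structure tip deflection at B by superposition:
  point load 159.5 at a = 2.2: Pa²(3L − a)/(6EI) = 3963/EI
  clockwise couple 134 at a = 4.12: M₀a(2L − a)/(2EI) = 4936/EI
  δ_0 = 8898/EI
Tip deflection under a unit load at B: L³/(3EI) = 443.7/EI.
Compatibility at B: δ_0 − R_B·δ_{BB} = 0, so R_B = 8898/443.7 = 20.06 kN.
Moment equilibrium about A: M_A = Σ(load moments about A) − R_B·L = 484.9 − 20.06×11 = 264.3 kN·m.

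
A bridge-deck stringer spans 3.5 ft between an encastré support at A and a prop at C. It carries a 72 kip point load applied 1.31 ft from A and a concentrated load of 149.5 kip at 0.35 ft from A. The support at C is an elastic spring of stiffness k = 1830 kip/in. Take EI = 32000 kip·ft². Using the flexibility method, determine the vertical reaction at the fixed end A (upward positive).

Choose R_C as the redundant. The primary structure is the cantilever fixed at A.
Free-end deflection of the primary structure under the applied loading (downward +):
  point load 72 at a = 1.31: Pa²(3L − a)/(6EI) = 189.3/EI
  point load 149.5 at a = 0.35: Pa²(3L − a)/(6EI) = 30.98/EI
  δ_0 = 220.2/EI
Tip deflection under a unit load at C: L³/(3EI) = 14.29/EI.
With EI = 32000 kip·ft²: δ_0 = 0.006882 ft and δ_{CC} = 0.000447 ft/kip.
Compatibility — the spring shortens by R_C/k under the reaction it provides: δ_0 − R_C·δ_{CC} = R_C/k. With 1/k = 1/(1830×12) ft/kip = 0.000046 ft/kip, R_C = δ_0 / (δ_{CC} + 1/k) = 0.006882 / (0.000447 + 0.000046) = 13.98 kip.
Vertical equilibrium: R_A = ΣP − R_C = 221.5 − 13.98 = 207.5 kip.

R_A = 207.5 kip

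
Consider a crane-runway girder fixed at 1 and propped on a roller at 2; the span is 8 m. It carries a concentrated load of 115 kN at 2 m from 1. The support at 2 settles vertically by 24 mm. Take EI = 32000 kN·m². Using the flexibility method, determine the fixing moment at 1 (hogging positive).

Release the roller at 2. Primary structure: cantilever fixed at 1.
Deflection at 2 on the released cantilever, summing each load's contribution:
  point load 115 at a = 2: Pa²(3L − a)/(6EI) = 1687/EI
Flexibility coefficient — unit upward force at 2: δ_{22} = L³/(3EI) = 170.7/EI.
With EI = 32000 kN·m²: δ_0 = 0.052708 m and δ_{22} = 0.005333 m/kN.
Compatibility — the beam at 2 must follow the support down by 0.024 m: δ_0 − R_2·δ_{22} = 0.024, so R_2 = (0.052708 − 0.024)/0.005333 = 5.383 kN.
Moment equilibrium about 1: M_1 = Σ(load moments about 1) − R_2·L = 230 − 5.383×8 = 186.9 kN·m.

M_1 = 186.9 kN·m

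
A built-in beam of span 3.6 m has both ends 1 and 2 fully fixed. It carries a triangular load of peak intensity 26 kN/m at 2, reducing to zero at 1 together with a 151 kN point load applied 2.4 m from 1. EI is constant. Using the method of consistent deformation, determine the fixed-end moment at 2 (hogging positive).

M_2 = 97.38 kN·m

Take the two fixed-end moments M_1, M_2 as redundants; the released structure is the simple span 12.
On the primary (simply-supported) span, the end slopes from the loading are:
  at 1: triangular load, peak 26: 7w₀L³/(360EI) = 23.59/EI
  at 2: triangular load, peak 26: w₀L³/(45EI) = 26.96/EI
  at 1: point load 151 at a = 2.4: Pab(L + b)/(6LEI) = 96.64/EI
  at 2: point load 151 at a = 2.4: Pab(L + a)/(6LEI) = 120.8/EI
  θ_10 = 120.2/EI,  θ_20 = 147.8/EI
Flexibility coefficients: a unit moment at one end gives L/(3EI) there and L/(6EI) at the far end, so f₁₁ = f₂₂ = 1.2/EI and f₁₂ = f₂₁ = 0.6/EI.
Compatibility — zero rotation at each built-in end:
  1.2 M_1 + 0.6 M_2 = 120.2
  0.6 M_1 + 1.2 M_2 = 147.8
Solving the pair gives M_1 = 51.5 kN·m and M_2 = 97.38 kN·m (hogging).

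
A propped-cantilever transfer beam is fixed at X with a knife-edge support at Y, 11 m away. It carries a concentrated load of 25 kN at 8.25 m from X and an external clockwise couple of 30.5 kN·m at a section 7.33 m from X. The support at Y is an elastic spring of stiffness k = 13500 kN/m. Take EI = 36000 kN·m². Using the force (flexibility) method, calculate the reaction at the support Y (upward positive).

R_Y = 19.4 kN

Take the reaction at Y as the redundant and release it; the primary structure is a cantilever fixed at X.
Downward deflection at the released point Y due to the loads:
  point load 25 at a = 8.25: Pa²(3L − a)/(6EI) = 7019/EI
  clockwise couple 30.5 at a = 7.33: M₀a(2L − a)/(2EI) = 1640/EI
  δ_0 = 8659/EI
Tip deflection under a unit load at Y: L³/(3EI) = 443.7/EI.
With EI = 36000 kN·m²: δ_0 = 0.24052 m and δ_{YY} = 0.012324 m/kN.
Compatibility — the spring shortens by R_Y/k under the reaction it provides: δ_0 − R_Y·δ_{YY} = R_Y/k. With 1/k = 0.000074 m/kN, R_Y = δ_0 / (δ_{YY} + 1/k) = 0.24052 / (0.012324 + 0.000074) = 19.4 kN.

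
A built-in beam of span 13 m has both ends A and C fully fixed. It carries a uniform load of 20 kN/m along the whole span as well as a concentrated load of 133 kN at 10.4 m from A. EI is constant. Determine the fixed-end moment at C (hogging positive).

M_C = 503 kN·m

Take the two fixed-end moments M_A, M_C as redundants; the released structure is the simple span AC.
Simple-span end rotations at A and C under the given loads:
  at A: UDL 20: wL³/(24EI) = 1831/EI
  at C: UDL 20: wL³/(24EI) = 1831/EI
  at A: point load 133 at a = 10.4: Pab(L + b)/(6LEI) = 719.3/EI
  at C: point load 133 at a = 10.4: Pab(L + a)/(6LEI) = 1079/EI
  θ_A0 = 2550/EI,  θ_C0 = 2910/EI
Flexibility coefficients: a unit moment at one end gives L/(3EI) there and L/(6EI) at the far end, so f₁₁ = f₂₂ = 4.333/EI and f₁₂ = f₂₁ = 2.167/EI.
Compatibility — zero rotation at each built-in end:
  4.333 M_A + 2.167 M_C = 2550
  2.167 M_A + 4.333 M_C = 2910
Solving the pair gives M_A = 337 kN·m and M_C = 503 kN·m (hogging).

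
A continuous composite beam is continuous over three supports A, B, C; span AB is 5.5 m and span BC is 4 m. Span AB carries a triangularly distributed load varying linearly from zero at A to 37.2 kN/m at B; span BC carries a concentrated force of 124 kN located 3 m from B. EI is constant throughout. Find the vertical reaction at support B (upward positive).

Release continuity at B by inserting a hinge; the redundant is the internal moment M_B. The primary structure is two simply-supported spans AB and BC.
Discontinuity in slope at B on the released structure — sum the simple-span end rotations:
  span AB: triangular load, peak 37.2: w₀L³/(45EI) = 137.5/EI
  span BC: point load 124 at a = 3: Pab(L + b)/(6LEI) = 77.5/EI
  relative rotation θ_0 = (137.5 + 77.5)/EI = 215/EI
A unit hogging moment at B produces rotation L₁/(3EI) + L₂/(3EI) = 3.167/EI.
Compatibility: M_B·(L₁+L₂)/(3EI) = θ_0, giving M_B = 67.91 kN·m (hogging).
Span AB, ΣM about A with M_B applied at B: R_B^{AB}·5.5 = 375.1 + 67.91, so R_B^{AB} = 80.55 kN and R_A = 102.3 − 80.55 = 21.75 kN.
Span BC, ΣM about C: R_B^{BC}·4 = 124 + 67.91, so R_B^{BC} = 47.98 kN and R_C = 124 − 47.98 = 76.02 kN.
R_B = 80.55 + 47.98 = 128.5 kN.

R_B = 128.5 kN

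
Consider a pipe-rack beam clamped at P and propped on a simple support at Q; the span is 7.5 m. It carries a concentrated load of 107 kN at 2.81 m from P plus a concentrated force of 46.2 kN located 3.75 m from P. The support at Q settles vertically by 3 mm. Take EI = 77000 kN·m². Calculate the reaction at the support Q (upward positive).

R_Q = 32.51 kN

Choose R_Q as the redundant. The primary structure is the cantilever fixed at P.
Free-end deflection of the primary structure under the applied loading (downward +):
  point load 107 at a = 2.81: Pa²(3L − a)/(6EI) = 2773/EI
  point load 46.2 at a = 3.75: Pa²(3L − a)/(6EI) = 2030/EI
  δ_0 = 4803/EI
Flexibility coefficient — unit upward force at Q: δ_{QQ} = L³/(3EI) = 140.6/EI.
With EI = 77000 kN·m²: δ_0 = 0.062375 m and δ_{QQ} = 0.001826 m/kN.
Compatibility — the beam at Q must follow the support down by 0.003 m: δ_0 − R_Q·δ_{QQ} = 0.003, so R_Q = (0.062375 − 0.003)/0.001826 = 32.51 kN.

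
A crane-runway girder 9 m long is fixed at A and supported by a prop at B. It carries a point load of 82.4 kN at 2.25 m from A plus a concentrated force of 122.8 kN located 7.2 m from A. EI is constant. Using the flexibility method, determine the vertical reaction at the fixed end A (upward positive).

Take the reaction at B as the redundant and release it; the primary structure is a cantilever fixed at A.
Downward deflection at the released point B due to the loads:
  point load 82.4 at a = 2.25: Pa²(3L − a)/(6EI) = 1721/EI
  point load 122.8 at a = 7.2: Pa²(3L − a)/(6EI) = 21008/EI
  δ_0 = 22728/EI
Flexibility coefficient — unit upward force at B: δ_{BB} = L³/(3EI) = 243/EI.
The prop prevents deflection at B: R_B = δ_0/δ_{BB} = 22728/243 = 93.53 kN.
Vertical equilibrium: R_A = ΣP − R_B = 205.2 − 93.53 = 111.7 kN.

R_A = 111.7 kN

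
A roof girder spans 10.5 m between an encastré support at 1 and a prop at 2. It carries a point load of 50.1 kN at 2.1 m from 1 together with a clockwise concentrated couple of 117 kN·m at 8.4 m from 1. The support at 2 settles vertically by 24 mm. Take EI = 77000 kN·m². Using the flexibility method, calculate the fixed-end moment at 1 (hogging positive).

M_1 = 74.56 kN·m

Take the reaction at 2 as the redundant and release it; the primary structure is a cantilever fixed at 1.
Downward deflection at the released point 2 due to the loads:
  point load 50.1 at a = 2.1: Pa²(3L − a)/(6EI) = 1083/EI
  clockwise couple 117 at a = 8.4: M₀a(2L − a)/(2EI) = 6192/EI
  δ_0 = 7274/EI
Tip deflection under a unit load at 2: L³/(3EI) = 385.9/EI.
With EI = 77000 kN·m²: δ_0 = 0.094471 m and δ_{22} = 0.005011 m/kN.
Compatibility — the beam at 2 must follow the support down by 0.024 m: δ_0 − R_2·δ_{22} = 0.024, so R_2 = (0.094471 − 0.024)/0.005011 = 14.06 kN.
Moment equilibrium about 1: M_1 = Σ(load moments about 1) − R_2·L = 222.2 − 14.06×10.5 = 74.56 kN·m.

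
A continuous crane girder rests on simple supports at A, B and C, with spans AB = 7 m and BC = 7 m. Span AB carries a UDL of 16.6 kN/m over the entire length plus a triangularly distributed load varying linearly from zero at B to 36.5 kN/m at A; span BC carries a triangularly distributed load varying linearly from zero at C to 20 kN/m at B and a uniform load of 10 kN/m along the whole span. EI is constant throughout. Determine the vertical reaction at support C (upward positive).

Take M_B as the redundant. Released structure: two simple spans AB and BC with a hinge at B.
Rotations at B on the released spans (each span's end-slope, ×1/EI):
  span AB: UDL 16.6: wL³/(24EI) = 237.2/EI
  span AB: triangular load, peak 36.5: 7w₀L³/(360EI) = 243.4/EI
  span BC: triangular load, peak 20: w₀L³/(45EI) = 152.4/EI
  span BC: UDL 10: wL³/(24EI) = 142.9/EI
  relative rotation θ_0 = (480.7 + 295.4)/EI = 776/EI
A unit hogging moment at B produces rotation L₁/(3EI) + L₂/(3EI) = 4.667/EI.
Compatibility: M_B·(L₁+L₂)/(3EI) = θ_0, giving M_B = 166.3 kN·m (hogging).
Span BC, ΣM about C: R_B^{BC}·7 = 571.7 + 166.3, so R_B^{BC} = 105.4 kN and R_C = 140 − 105.4 = 34.58 kN.

R_C = 34.58 kN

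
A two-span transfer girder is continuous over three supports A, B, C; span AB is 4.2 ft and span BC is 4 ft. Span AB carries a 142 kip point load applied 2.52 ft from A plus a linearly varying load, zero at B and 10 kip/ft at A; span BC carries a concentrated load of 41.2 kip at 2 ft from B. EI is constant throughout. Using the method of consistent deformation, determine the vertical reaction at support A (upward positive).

R_A = 51.99 kip

Release continuity at B by inserting a hinge; the redundant is the internal moment M_B. The primary structure is two simply-supported spans AB and BC.
Discontinuity in slope at B on the released structure — sum the simple-span end rotations:
  span AB: point load 142 at a = 2.52: Pab(L + a)/(6LEI) = 160.3/EI
  span AB: triangular load, peak 10: 7w₀L³/(360EI) = 14.41/EI
  span BC: point load 41.2 at a = 2: Pab(L + b)/(6LEI) = 41.2/EI
  relative rotation θ_0 = (174.7 + 41.2)/EI = 215.9/EI
A unit hogging moment at B produces rotation L₁/(3EI) + L₂/(3EI) = 2.733/EI.
Slope continuity at B: θ_0 = M_B·2.733/EI, so M_B = 215.9/2.733 = 78.99 kip·ft (hogging).
Span AB, ΣM about A with M_B applied at B: R_B^{AB}·4.2 = 387.2 + 78.99, so R_B^{AB} = 111 kip and R_A = 163 − 111 = 51.99 kip.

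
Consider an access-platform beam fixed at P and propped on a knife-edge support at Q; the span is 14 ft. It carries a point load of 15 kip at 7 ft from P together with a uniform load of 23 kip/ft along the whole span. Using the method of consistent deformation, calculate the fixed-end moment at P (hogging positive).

M_P = 602.9 kip·ft

Choose R_Q as the redundant. The primary structure is the cantilever fixed at P.
Free-end deflection of the primary structure under the applied loading (downward +):
  point load 15 at a = 7: Pa²(3L − a)/(6EI) = 4288/EI
  UDL 23: wL⁴/(8EI) = 110446/EI
  δ_0 = 114734/EI
Flexibility coefficient — unit upward force at Q: δ_{QQ} = L³/(3EI) = 914.7/EI.
Compatibility at Q: δ_0 − R_Q·δ_{QQ} = 0, so R_Q = 114734/914.7 = 125.4 kip.
Moment equilibrium about P: M_P = Σ(load moments about P) − R_Q·L = 2359 − 125.4×14 = 602.9 kip·ft.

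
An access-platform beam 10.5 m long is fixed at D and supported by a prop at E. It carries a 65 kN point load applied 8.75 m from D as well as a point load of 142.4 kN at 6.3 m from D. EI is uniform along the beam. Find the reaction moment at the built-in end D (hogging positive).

Release the roller at E. Primary structure: cantilever fixed at D.
Free-end deflection of the primary structure under the applied loading (downward +):
  point load 65 at a = 8.75: Pa²(3L − a)/(6EI) = 18869/EI
  point load 142.4 at a = 6.3: Pa²(3L − a)/(6EI) = 23738/EI
  δ_0 = 42607/EI
Flexibility coefficient — unit upward force at E: δ_{EE} = L³/(3EI) = 385.9/EI.
The prop prevents deflection at E: R_E = δ_0/δ_{EE} = 42607/385.9 = 110.4 kN.
Moment equilibrium about D: M_D = Σ(load moments about D) − R_E·L = 1466 − 110.4×10.5 = 306.5 kN·m.

M_D = 306.5 kN·m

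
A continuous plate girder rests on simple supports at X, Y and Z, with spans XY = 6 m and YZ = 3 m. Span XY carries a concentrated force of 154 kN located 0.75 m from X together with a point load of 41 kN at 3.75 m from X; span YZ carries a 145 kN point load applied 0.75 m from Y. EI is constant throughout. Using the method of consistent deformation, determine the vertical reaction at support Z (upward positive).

R_Z = 5.277 kN

Take M_Y as the redundant. Released structure: two simple spans XY and YZ with a hinge at Y.
Discontinuity in slope at Y on the released structure — sum the simple-span end rotations:
  span XY: point load 154 at a = 0.75: Pab(L + a)/(6LEI) = 113.7/EI
  span XY: point load 41 at a = 3.75: Pab(L + a)/(6LEI) = 93.69/EI
  span YZ: point load 145 at a = 0.75: Pab(L + b)/(6LEI) = 71.37/EI
  relative rotation θ_0 = (207.4 + 71.37)/EI = 278.8/EI
A unit hogging moment at Y produces rotation L₁/(3EI) + L₂/(3EI) = 3/EI.
Compatibility: M_Y·(L₁+L₂)/(3EI) = θ_0, giving M_Y = 92.92 kN·m (hogging).
Span YZ, ΣM about Z: R_Y^{YZ}·3 = 326.2 + 92.92, so R_Y^{YZ} = 139.7 kN and R_Z = 145 − 139.7 = 5.277 kN.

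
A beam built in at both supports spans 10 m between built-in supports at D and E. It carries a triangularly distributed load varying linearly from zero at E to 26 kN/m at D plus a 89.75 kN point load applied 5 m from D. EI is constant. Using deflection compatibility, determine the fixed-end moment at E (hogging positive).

Release both end moments; the primary structure is a simply-supported span DE with redundants M_D and M_E.
End rotations of the released simple span under the applied load (×1/EI):
  at D: triangular load, peak 26: w₀L³/(45EI) = 577.8/EI
  at E: triangular load, peak 26: 7w₀L³/(360EI) = 505.6/EI
  at D: point load 89.75 at a = 5: Pab(L + b)/(6LEI) = 560.9/EI
  at E: point load 89.75 at a = 5: Pab(L + a)/(6LEI) = 560.9/EI
  θ_D0 = 1139/EI,  θ_E0 = 1066/EI
Flexibility coefficients: a unit moment at one end gives L/(3EI) there and L/(6EI) at the far end, so f₁₁ = f₂₂ = 3.333/EI and f₁₂ = f₂₁ = 1.667/EI.
Compatibility — zero rotation at each built-in end:
  3.333 M_D + 1.667 M_E = 1139
  1.667 M_D + 3.333 M_E = 1066
Solving the pair gives M_D = 242.2 kN·m and M_E = 198.9 kN·m (hogging).

M_E = 198.9 kN·m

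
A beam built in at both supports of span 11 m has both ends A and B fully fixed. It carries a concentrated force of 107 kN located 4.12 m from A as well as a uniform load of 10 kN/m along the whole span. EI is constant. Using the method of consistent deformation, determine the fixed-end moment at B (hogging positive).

M_B = 204.1 kN·m

Release both end moments; the primary structure is a simply-supported span AB with redundants M_A and M_B.
End rotations of the released simple span under the applied load (×1/EI):
  at A: point load 107 at a = 4.12: Pab(L + b)/(6LEI) = 821.7/EI
  at B: point load 107 at a = 4.12: Pab(L + a)/(6LEI) = 694.8/EI
  at A: UDL 10: wL³/(24EI) = 554.6/EI
  at B: UDL 10: wL³/(24EI) = 554.6/EI
  θ_A0 = 1376/EI,  θ_B0 = 1249/EI
Flexibility coefficients: a unit moment at one end gives L/(3EI) there and L/(6EI) at the far end, so f₁₁ = f₂₂ = 3.667/EI and f₁₂ = f₂₁ = 1.833/EI.
Compatibility — zero rotation at each built-in end:
  3.667 M_A + 1.833 M_B = 1376
  1.833 M_A + 3.667 M_B = 1249
Solving the pair gives M_A = 273.3 kN·m and M_B = 204.1 kN·m (hogging).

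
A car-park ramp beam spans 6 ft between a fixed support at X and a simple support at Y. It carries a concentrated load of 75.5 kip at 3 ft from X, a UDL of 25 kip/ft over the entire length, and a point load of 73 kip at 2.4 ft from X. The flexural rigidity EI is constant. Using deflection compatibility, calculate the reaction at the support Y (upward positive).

Release the roller at Y. Primary structure: cantilever fixed at X.
Deflection at Y on the released cantilever, summing each load's contribution:
  point load 75.5 at a = 3: Pa²(3L − a)/(6EI) = 1699/EI
  UDL 25: wL⁴/(8EI) = 4050/EI
  point load 73 at a = 2.4: Pa²(3L − a)/(6EI) = 1093/EI
  δ_0 = 6842/EI
Tip deflection under a unit load at Y: L³/(3EI) = 72/EI.
The prop prevents deflection at Y: R_Y = δ_0/δ_{YY} = 6842/72 = 95.03 kip.

R_Y = 95.03 kip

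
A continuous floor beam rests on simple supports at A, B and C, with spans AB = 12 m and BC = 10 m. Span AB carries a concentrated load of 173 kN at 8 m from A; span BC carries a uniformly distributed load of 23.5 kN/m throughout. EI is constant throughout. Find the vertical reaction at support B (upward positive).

R_B = 295.8 kN

Insert a hinge at B; M_B is the redundant, and each span becomes simply supported.
End slopes at the hinge B, treating each span as simply supported:
  span AB: point load 173 at a = 8: Pab(L + a)/(6LEI) = 1538/EI
  span BC: UDL 23.5: wL³/(24EI) = 979.2/EI
  relative rotation θ_0 = (1538 + 979.2)/EI = 2517/EI
A unit hogging moment at B produces rotation L₁/(3EI) + L₂/(3EI) = 7.333/EI.
Compatibility: M_B·(L₁+L₂)/(3EI) = θ_0, giving M_B = 343.2 kN·m (hogging).
Span AB, ΣM about A with M_B applied at B: R_B^{AB}·12 = 1384 + 343.2, so R_B^{AB} = 143.9 kN and R_A = 173 − 143.9 = 29.07 kN.
Span BC, ΣM about C: R_B^{BC}·10 = 1175 + 343.2, so R_B^{BC} = 151.8 kN and R_C = 235 − 151.8 = 83.18 kN.
R_B = 143.9 + 151.8 = 295.8 kN.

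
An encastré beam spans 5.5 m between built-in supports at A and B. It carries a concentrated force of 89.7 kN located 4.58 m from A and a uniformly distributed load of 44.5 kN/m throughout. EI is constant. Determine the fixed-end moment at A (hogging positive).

Take the two fixed-end moments M_A, M_B as redundants; the released structure is the simple span AB.
End rotations of the released simple span under the applied load (×1/EI):
  at A: point load 89.7 at a = 4.58: Pab(L + b)/(6LEI) = 73.53/EI
  at B: point load 89.7 at a = 4.58: Pab(L + a)/(6LEI) = 115.4/EI
  at A: UDL 44.5: wL³/(24EI) = 308.5/EI
  at B: UDL 44.5: wL³/(24EI) = 308.5/EI
  θ_A0 = 382/EI,  θ_B0 = 423.9/EI
Flexibility coefficients: a unit moment at one end gives L/(3EI) there and L/(6EI) at the far end, so f₁₁ = f₂₂ = 1.833/EI and f₁₂ = f₂₁ = 0.9167/EI.
Compatibility — zero rotation at each built-in end:
  1.833 M_A + 0.9167 M_B = 382
  0.9167 M_A + 1.833 M_B = 423.9
Solving the pair gives M_A = 123.7 kN·m and M_B = 169.4 kN·m (hogging).

M_A = 123.7 kN·m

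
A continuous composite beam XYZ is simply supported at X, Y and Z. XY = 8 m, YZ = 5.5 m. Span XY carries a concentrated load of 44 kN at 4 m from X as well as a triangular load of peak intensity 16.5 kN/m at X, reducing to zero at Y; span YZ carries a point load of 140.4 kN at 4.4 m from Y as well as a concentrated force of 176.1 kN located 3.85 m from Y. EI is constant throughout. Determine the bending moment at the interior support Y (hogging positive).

M_Y = 159.7 kN·m

Take M_Y as the redundant. Released structure: two simple spans XY and YZ with a hinge at Y.
Rotations at Y on the released spans (each span's end-slope, ×1/EI):
  span XY: point load 44 at a = 4: Pab(L + a)/(6LEI) = 176/EI
  span XY: triangular load, peak 16.5: 7w₀L³/(360EI) = 164.3/EI
  span YZ: point load 140.4 at a = 4.4: Pab(L + b)/(6LEI) = 135.9/EI
  span YZ: point load 176.1 at a = 3.85: Pab(L + b)/(6LEI) = 242.4/EI
  relative rotation θ_0 = (340.3 + 378.3)/EI = 718.6/EI
A unit hogging moment at Y produces rotation L₁/(3EI) + L₂/(3EI) = 4.5/EI.
Compatibility: M_Y·(L₁+L₂)/(3EI) = θ_0, giving M_Y = 159.7 kN·m (hogging).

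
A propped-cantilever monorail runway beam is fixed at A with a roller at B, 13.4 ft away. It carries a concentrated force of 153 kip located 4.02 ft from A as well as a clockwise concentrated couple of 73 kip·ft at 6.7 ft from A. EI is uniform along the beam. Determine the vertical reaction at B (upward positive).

Release the roller at B. Primary structure: cantilever fixed at A.
Downward deflection at the released point B due to the loads:
  point load 153 at a = 4.02: Pa²(3L − a)/(6EI) = 14909/EI
  clockwise couple 73 at a = 6.7: M₀a(2L − a)/(2EI) = 4915/EI
  δ_0 = 19825/EI
Tip deflection under a unit load at B: L³/(3EI) = 802/EI.
Compatibility at B: δ_0 − R_B·δ_{BB} = 0, so R_B = 19825/802 = 24.72 kip.

R_B = 24.72 kip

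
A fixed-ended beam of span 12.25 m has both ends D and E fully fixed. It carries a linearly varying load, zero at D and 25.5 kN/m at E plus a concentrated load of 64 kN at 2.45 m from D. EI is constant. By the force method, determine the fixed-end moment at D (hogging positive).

M_D = 227.9 kN·m

Take the two fixed-end moments M_D, M_E as redundants; the released structure is the simple span DE.
End rotations of the released simple span under the applied load (×1/EI):
  at D: triangular load, peak 25.5: 7w₀L³/(360EI) = 911.5/EI
  at E: triangular load, peak 25.5: w₀L³/(45EI) = 1042/EI
  at D: point load 64 at a = 2.45: Pab(L + b)/(6LEI) = 461/EI
  at E: point load 64 at a = 2.45: Pab(L + a)/(6LEI) = 307.3/EI
  θ_D0 = 1372/EI,  θ_E0 = 1349/EI
Flexibility coefficients: a unit moment at one end gives L/(3EI) there and L/(6EI) at the far end, so f₁₁ = f₂₂ = 4.083/EI and f₁₂ = f₂₁ = 2.042/EI.
Compatibility — zero rotation at each built-in end:
  4.083 M_D + 2.042 M_E = 1372
  2.042 M_D + 4.083 M_E = 1349
Solving the pair gives M_D = 227.9 kN·m and M_E = 216.4 kN·m (hogging).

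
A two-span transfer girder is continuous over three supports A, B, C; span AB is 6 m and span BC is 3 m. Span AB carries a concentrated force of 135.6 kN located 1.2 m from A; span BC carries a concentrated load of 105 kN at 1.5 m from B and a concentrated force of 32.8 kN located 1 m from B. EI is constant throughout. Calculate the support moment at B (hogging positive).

M_B = 77.83 kN·m

Take M_B as the redundant. Released structure: two simple spans AB and BC with a hinge at B.
Discontinuity in slope at B on the released structure — sum the simple-span end rotations:
  span AB: point load 135.6 at a = 1.2: Pab(L + a)/(6LEI) = 156.2/EI
  span BC: point load 105 at a = 1.5: Pab(L + b)/(6LEI) = 59.06/EI
  span BC: point load 32.8 at a = 1: Pab(L + b)/(6LEI) = 18.22/EI
  relative rotation θ_0 = (156.2 + 77.28)/EI = 233.5/EI
A unit hogging moment at B produces rotation L₁/(3EI) + L₂/(3EI) = 3/EI.
Slope continuity at B: θ_0 = M_B·3/EI, so M_B = 233.5/3 = 77.83 kN·m (hogging).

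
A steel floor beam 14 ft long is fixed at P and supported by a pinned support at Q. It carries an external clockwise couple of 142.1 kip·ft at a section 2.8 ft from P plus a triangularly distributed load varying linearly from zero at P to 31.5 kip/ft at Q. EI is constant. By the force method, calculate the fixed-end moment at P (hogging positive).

Choose R_Q as the redundant. The primary structure is the cantilever fixed at P.
Free-end deflection of the primary structure under the applied loading (downward +):
  clockwise couple 142.1 at a = 2.8: M₀a(2L − a)/(2EI) = 5013/EI
  triangular load, peak 31.5 at the free end: 11w₀L⁴/(120EI) = 110926/EI
  δ_0 = 115939/EI
Flexibility coefficient — unit upward force at Q: δ_{QQ} = L³/(3EI) = 914.7/EI.
The prop prevents deflection at Q: R_Q = δ_0/δ_{QQ} = 115939/914.7 = 126.8 kip.
Moment equilibrium about P: M_P = Σ(load moments about P) − R_Q·L = 2200 − 126.8×14 = 425.5 kip·ft.

M_P = 425.5 kip·ft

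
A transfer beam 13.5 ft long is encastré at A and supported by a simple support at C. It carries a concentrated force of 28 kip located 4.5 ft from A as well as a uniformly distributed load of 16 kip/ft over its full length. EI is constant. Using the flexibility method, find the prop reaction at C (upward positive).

R_C = 85.15 kip

Release the roller at C. Primary structure: cantilever fixed at A.
Downward deflection at the released point C due to the loads:
  point load 28 at a = 4.5: Pa²(3L − a)/(6EI) = 3402/EI
  UDL 16: wL⁴/(8EI) = 66430/EI
  δ_0 = 69832/EI
Tip deflection under a unit load at C: L³/(3EI) = 820.1/EI.
Compatibility at C: δ_0 − R_C·δ_{CC} = 0, so R_C = 69832/820.1 = 85.15 kip.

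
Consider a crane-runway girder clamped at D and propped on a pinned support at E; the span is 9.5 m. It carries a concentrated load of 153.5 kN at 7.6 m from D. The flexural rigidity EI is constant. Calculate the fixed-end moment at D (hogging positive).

Remove the prop at E; the released (primary) structure is a cantilever built in at D.
Primary-structure tip deflection at E by superposition:
  point load 153.5 at a = 7.6: Pa²(3L − a)/(6EI) = 30884/EI
Tip deflection under a unit load at E: L³/(3EI) = 285.8/EI.
The prop prevents deflection at E: R_E = δ_0/δ_{EE} = 30884/285.8 = 108.1 kN.
Moment equilibrium about D: M_D = Σ(load moments about D) − R_E·L = 1167 − 108.1×9.5 = 140 kN·m.

M_D = 140 kN·m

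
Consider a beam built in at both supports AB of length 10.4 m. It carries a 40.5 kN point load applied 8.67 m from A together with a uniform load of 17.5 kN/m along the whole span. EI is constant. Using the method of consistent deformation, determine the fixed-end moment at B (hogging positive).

M_B = 206.4 kN·m

Release both end moments; the primary structure is a simply-supported span AB with redundants M_A and M_B.
End rotations of the released simple span under the applied load (×1/EI):
  at A: point load 40.5 at a = 8.67: Pab(L + b)/(6LEI) = 118.1/EI
  at B: point load 40.5 at a = 8.67: Pab(L + a)/(6LEI) = 185.6/EI
  at A: UDL 17.5: wL³/(24EI) = 820.2/EI
  at B: UDL 17.5: wL³/(24EI) = 820.2/EI
  θ_A0 = 938.3/EI,  θ_B0 = 1006/EI
Flexibility coefficients: a unit moment at one end gives L/(3EI) there and L/(6EI) at the far end, so f₁₁ = f₂₂ = 3.467/EI and f₁₂ = f₂₁ = 1.733/EI.
Compatibility — zero rotation at each built-in end:
  3.467 M_A + 1.733 M_B = 938.3
  1.733 M_A + 3.467 M_B = 1006
Solving the pair gives M_A = 167.4 kN·m and M_B = 206.4 kN·m (hogging).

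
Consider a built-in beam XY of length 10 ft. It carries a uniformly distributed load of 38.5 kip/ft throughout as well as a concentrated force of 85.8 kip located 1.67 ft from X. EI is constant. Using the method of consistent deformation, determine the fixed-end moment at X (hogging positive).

Release both end moments; the primary structure is a simply-supported span XY with redundants M_X and M_Y.
On the primary (simply-supported) span, the end slopes from the loading are:
  at X: UDL 38.5: wL³/(24EI) = 1604/EI
  at Y: UDL 38.5: wL³/(24EI) = 1604/EI
  at X: point load 85.8 at a = 1.67: Pab(L + b)/(6LEI) = 364.6/EI
  at Y: point load 85.8 at a = 1.67: Pab(L + a)/(6LEI) = 232.1/EI
  θ_X0 = 1969/EI,  θ_Y0 = 1836/EI
Flexibility coefficients: a unit moment at one end gives L/(3EI) there and L/(6EI) at the far end, so f₁₁ = f₂₂ = 3.333/EI and f₁₂ = f₂₁ = 1.667/EI.
Compatibility — zero rotation at each built-in end:
  3.333 M_X + 1.667 M_Y = 1969
  1.667 M_X + 3.333 M_Y = 1836
Solving the pair gives M_X = 420.3 kip·ft and M_Y = 340.8 kip·ft (hogging).

M_X = 420.3 kip·ft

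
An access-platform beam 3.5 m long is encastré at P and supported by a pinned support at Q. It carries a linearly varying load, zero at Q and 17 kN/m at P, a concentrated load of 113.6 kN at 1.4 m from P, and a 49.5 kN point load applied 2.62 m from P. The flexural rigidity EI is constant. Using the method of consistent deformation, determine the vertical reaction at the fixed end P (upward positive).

R_P = 132 kN

Take the reaction at Q as the redundant and release it; the primary structure is a cantilever fixed at P.
Deflection at Q on the released cantilever, summing each load's contribution:
  triangular load, peak 17 at the fixed end: w₀L⁴/(30EI) = 85.04/EI
  point load 113.6 at a = 1.4: Pa²(3L − a)/(6EI) = 337.7/EI
  point load 49.5 at a = 2.62: Pa²(3L − a)/(6EI) = 446.3/EI
  δ_0 = 869/EI
Flexibility coefficient — unit upward force at Q: δ_{QQ} = L³/(3EI) = 14.29/EI.
Compatibility at Q: δ_0 − R_Q·δ_{QQ} = 0, so R_Q = 869/14.29 = 60.8 kN.
Vertical equilibrium: R_P = ΣP − R_Q = 192.8 − 60.8 = 132 kN.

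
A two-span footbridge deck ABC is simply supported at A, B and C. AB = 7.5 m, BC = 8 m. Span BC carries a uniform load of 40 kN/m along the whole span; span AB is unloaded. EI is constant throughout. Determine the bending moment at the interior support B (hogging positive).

Release continuity at B by inserting a hinge; the redundant is the internal moment M_B. The primary structure is two simply-supported spans AB and BC.
Rotations at B on the released spans (each span's end-slope, ×1/EI):
  span BC: UDL 40: wL³/(24EI) = 853.3/EI
  relative rotation θ_0 = (0 + 853.3)/EI = 853.3/EI
A unit hogging moment at B produces rotation L₁/(3EI) + L₂/(3EI) = 5.167/EI.
Compatibility: M_B·(L₁+L₂)/(3EI) = θ_0, giving M_B = 165.2 kN·m (hogging).

M_B = 165.2 kN·m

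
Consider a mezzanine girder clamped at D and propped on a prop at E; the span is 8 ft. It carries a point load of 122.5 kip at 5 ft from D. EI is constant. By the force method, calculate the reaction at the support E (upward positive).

R_E = 56.82 kip

Take the reaction at E as the redundant and release it; the primary structure is a cantilever fixed at D.
Free-end deflection of the primary structure under the applied loading (downward +):
  point load 122.5 at a = 5: Pa²(3L − a)/(6EI) = 9698/EI
Flexibility coefficient — unit upward force at E: δ_{EE} = L³/(3EI) = 170.7/EI.
Compatibility at E: δ_0 − R_E·δ_{EE} = 0, so R_E = 9698/170.7 = 56.82 kip.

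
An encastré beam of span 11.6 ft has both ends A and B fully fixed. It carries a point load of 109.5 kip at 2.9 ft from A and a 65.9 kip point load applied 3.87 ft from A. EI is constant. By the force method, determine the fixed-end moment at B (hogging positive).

Take the two fixed-end moments M_A, M_B as redundants; the released structure is the simple span AB.
Simple-span end rotations at A and B under the given loads:
  at A: point load 109.5 at a = 2.9: Pab(L + b)/(6LEI) = 805.8/EI
  at B: point load 109.5 at a = 2.9: Pab(L + a)/(6LEI) = 575.6/EI
  at A: point load 65.9 at a = 3.87: Pab(L + b)/(6LEI) = 547.5/EI
  at B: point load 65.9 at a = 3.87: Pab(L + a)/(6LEI) = 438.2/EI
  θ_A0 = 1353/EI,  θ_B0 = 1014/EI
Flexibility coefficients: a unit moment at one end gives L/(3EI) there and L/(6EI) at the far end, so f₁₁ = f₂₂ = 3.867/EI and f₁₂ = f₂₁ = 1.933/EI.
Compatibility — zero rotation at each built-in end:
  3.867 M_A + 1.933 M_B = 1353
  1.933 M_A + 3.867 M_B = 1014
Solving the pair gives M_A = 291.9 kip·ft and M_B = 116.2 kip·ft (hogging).

M_B = 116.2 kip·ft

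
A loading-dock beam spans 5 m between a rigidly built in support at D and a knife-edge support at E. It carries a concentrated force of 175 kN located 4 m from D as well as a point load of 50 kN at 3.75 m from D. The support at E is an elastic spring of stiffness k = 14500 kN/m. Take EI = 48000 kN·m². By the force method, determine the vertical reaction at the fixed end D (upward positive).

R_D = 81.56 kN

Take the reaction at E as the redundant and release it; the primary structure is a cantilever fixed at D.
Deflection at E on the released cantilever, summing each load's contribution:
  point load 175 at a = 4: Pa²(3L − a)/(6EI) = 5133/EI
  point load 50 at a = 3.75: Pa²(3L − a)/(6EI) = 1318/EI
  δ_0 = 6452/EI
Tip deflection under a unit load at E: L³/(3EI) = 41.67/EI.
With EI = 48000 kN·m²: δ_0 = 0.13441 m and δ_{EE} = 0.000868 m/kN.
Compatibility — the spring shortens by R_E/k under the reaction it provides: δ_0 − R_E·δ_{EE} = R_E/k. With 1/k = 0.000069 m/kN, R_E = δ_0 / (δ_{EE} + 1/k) = 0.13441 / (0.000868 + 0.000069) = 143.4 kN.
Vertical equilibrium: R_D = ΣP − R_E = 225 − 143.4 = 81.56 kN.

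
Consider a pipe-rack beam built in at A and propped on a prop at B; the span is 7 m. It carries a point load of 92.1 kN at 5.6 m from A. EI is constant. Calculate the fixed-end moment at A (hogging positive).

M_A = 61.89 kN·m

Choose R_B as the redundant. The primary structure is the cantilever fixed at A.
Deflection at B on the released cantilever, summing each load's contribution:
  point load 92.1 at a = 5.6: Pa²(3L − a)/(6EI) = 7413/EI
Tip deflection under a unit load at B: L³/(3EI) = 114.3/EI.
The prop prevents deflection at B: R_B = δ_0/δ_{BB} = 7413/114.3 = 64.84 kN.
Moment equilibrium about A: M_A = Σ(load moments about A) − R_B·L = 515.8 − 64.84×7 = 61.89 kN·m.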